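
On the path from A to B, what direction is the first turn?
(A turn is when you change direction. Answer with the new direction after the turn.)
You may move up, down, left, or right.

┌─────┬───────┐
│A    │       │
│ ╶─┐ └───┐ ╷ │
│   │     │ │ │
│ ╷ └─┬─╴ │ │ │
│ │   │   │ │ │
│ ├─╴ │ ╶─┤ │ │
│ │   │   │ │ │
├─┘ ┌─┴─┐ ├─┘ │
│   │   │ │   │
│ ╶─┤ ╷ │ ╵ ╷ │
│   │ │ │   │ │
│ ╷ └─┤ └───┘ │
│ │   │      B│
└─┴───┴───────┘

Directions: right, right, down, right, right, down, left, down, right, down, down, right, up, right, down, down
First turn direction: down

Solution:

┌─────┬───────┐
│A → ↓│       │
│ ╶─┐ └───┐ ╷ │
│   │↳ → ↓│ │ │
│ ╷ └─┬─╴ │ │ │
│ │   │↓ ↲│ │ │
│ ├─╴ │ ╶─┤ │ │
│ │   │↳ ↓│ │ │
├─┘ ┌─┴─┐ ├─┘ │
│   │   │↓│↱ ↓│
│ ╶─┤ ╷ │ ╵ ╷ │
│   │ │ │↳ ↑│↓│
│ ╷ └─┤ └───┘ │
│ │   │      B│
└─┴───┴───────┘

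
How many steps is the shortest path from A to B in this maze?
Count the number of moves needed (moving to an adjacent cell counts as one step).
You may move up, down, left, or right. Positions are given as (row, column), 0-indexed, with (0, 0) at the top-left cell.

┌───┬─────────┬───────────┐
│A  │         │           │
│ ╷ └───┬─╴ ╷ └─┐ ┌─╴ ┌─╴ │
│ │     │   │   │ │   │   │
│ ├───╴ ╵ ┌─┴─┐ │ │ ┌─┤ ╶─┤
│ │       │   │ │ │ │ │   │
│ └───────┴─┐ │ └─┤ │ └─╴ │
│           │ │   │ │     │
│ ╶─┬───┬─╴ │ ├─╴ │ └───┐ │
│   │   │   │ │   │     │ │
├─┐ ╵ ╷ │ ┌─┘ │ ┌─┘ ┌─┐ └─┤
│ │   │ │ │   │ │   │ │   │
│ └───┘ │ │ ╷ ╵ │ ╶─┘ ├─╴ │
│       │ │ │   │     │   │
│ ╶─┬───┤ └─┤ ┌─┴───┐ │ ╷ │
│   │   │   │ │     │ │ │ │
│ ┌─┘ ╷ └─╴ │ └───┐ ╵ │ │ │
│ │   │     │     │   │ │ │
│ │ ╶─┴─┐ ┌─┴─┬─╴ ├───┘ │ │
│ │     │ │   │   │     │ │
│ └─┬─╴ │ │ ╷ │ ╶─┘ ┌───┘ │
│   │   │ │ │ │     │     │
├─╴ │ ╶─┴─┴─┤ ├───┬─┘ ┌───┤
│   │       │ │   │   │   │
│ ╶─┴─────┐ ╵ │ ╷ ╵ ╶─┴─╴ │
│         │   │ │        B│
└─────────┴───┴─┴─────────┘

Using BFS to find shortest path:
Start: (0, 0), End: (12, 12)
Path found:
(0,0) → (0,1) → (1,1) → (1,2) → (1,3) → (2,3) → (2,4) → (1,4) → (1,5) → (0,5) → (0,6) → (1,6) → (1,7) → (2,7) → (3,7) → (3,8) → (4,8) → (4,7) → (5,7) → (6,7) → (6,6) → (7,6) → (8,6) → (8,7) → (8,8) → (9,8) → (9,7) → (10,7) → (10,8) → (10,9) → (9,9) → (9,10) → (9,11) → (8,11) → (7,11) → (6,11) → (6,12) → (7,12) → (8,12) → (9,12) → (10,12) → (10,11) → (10,10) → (11,10) → (11,9) → (12,9) → (12,10) → (12,11) → (12,12)
Number of steps: 48

Solution:

┌───┬─────────┬───────────┐
│A ↓│      ↱ ↓│           │
│ ╷ └───┬─╴ ╷ └─┐ ┌─╴ ┌─╴ │
│ │↳ → ↓│↱ ↑│↳ ↓│ │   │   │
│ ├───╴ ╵ ┌─┴─┐ │ │ ┌─┤ ╶─┤
│ │    ↳ ↑│   │↓│ │ │ │   │
│ └───────┴─┐ │ └─┤ │ └─╴ │
│           │ │↳ ↓│ │     │
│ ╶─┬───┬─╴ │ ├─╴ │ └───┐ │
│   │   │   │ │↓ ↲│     │ │
├─┐ ╵ ╷ │ ┌─┘ │ ┌─┘ ┌─┐ └─┤
│ │   │ │ │   │↓│   │ │   │
│ └───┘ │ │ ╷ ╵ │ ╶─┘ ├─╴ │
│       │ │ │↓ ↲│     │↱ ↓│
│ ╶─┬───┤ └─┤ ┌─┴───┐ │ ╷ │
│   │   │   │↓│     │ │↑│↓│
│ ┌─┘ ╷ └─╴ │ └───┐ ╵ │ │ │
│ │   │     │↳ → ↓│   │↑│↓│
│ │ ╶─┴─┐ ┌─┴─┬─╴ ├───┘ │ │
│ │     │ │   │↓ ↲│↱ → ↑│↓│
│ └─┬─╴ │ │ ╷ │ ╶─┘ ┌───┘ │
│   │   │ │ │ │↳ → ↑│↓ ← ↲│
├─╴ │ ╶─┴─┴─┤ ├───┬─┘ ┌───┤
│   │       │ │   │↓ ↲│   │
│ ╶─┴─────┐ ╵ │ ╷ ╵ ╶─┴─╴ │
│         │   │ │  ↳ → → B│
└─────────┴───┴─┴─────────┘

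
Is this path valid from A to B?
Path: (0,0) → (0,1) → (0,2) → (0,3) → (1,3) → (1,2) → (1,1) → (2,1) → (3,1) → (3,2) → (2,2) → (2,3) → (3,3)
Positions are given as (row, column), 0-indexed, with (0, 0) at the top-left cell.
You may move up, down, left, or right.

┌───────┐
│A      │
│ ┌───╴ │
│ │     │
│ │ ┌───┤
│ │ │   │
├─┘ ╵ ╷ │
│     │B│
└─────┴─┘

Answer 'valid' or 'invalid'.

Checking path validity:
Result: All consecutive moves are passable.

valid

Correct solution:

┌───────┐
│A → → ↓│
│ ┌───╴ │
│ │↓ ← ↲│
│ │ ┌───┤
│ │↓│↱ ↓│
├─┘ ╵ ╷ │
│  ↳ ↑│B│
└─────┴─┘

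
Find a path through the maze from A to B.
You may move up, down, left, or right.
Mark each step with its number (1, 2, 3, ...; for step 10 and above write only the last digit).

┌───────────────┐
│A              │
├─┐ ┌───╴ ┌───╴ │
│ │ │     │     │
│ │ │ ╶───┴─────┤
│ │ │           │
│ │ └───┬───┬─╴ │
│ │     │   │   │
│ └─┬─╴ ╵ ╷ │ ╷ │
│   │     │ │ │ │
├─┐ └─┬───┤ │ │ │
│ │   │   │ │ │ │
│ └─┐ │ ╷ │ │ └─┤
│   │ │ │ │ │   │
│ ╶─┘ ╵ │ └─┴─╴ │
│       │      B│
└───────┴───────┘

Finding the shortest path through the maze:
Path length: 20 steps
Directions: right → right → right → right → down → left → left → down → right → right → right → right → right → down → left → down → down → down → right → down

Solution:

┌───────────────┐
│A 1 2 3 4      │
├─┐ ┌───╴ ┌───╴ │
│ │ │7 6 5│     │
│ │ │ ╶───┴─────┤
│ │ │8 9 0 1 2 3│
│ │ └───┬───┬─╴ │
│ │     │   │5 4│
│ └─┬─╴ ╵ ╷ │ ╷ │
│   │     │ │6│ │
├─┐ └─┬───┤ │ │ │
│ │   │   │ │7│ │
│ └─┐ │ ╷ │ │ └─┤
│   │ │ │ │ │8 9│
│ ╶─┘ ╵ │ └─┴─╴ │
│       │      B│
└───────┴───────┘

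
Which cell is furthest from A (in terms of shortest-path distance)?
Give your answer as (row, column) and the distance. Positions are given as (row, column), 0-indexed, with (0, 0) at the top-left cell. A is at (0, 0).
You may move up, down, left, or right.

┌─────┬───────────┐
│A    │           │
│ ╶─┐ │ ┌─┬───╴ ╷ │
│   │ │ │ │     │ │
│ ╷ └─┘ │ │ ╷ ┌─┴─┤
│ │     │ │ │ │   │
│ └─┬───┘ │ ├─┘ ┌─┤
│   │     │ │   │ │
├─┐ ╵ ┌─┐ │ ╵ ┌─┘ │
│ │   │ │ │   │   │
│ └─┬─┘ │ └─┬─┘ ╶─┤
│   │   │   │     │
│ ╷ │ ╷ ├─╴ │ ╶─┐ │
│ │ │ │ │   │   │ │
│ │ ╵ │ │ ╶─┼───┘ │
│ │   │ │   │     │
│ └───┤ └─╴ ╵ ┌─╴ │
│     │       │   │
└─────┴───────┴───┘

Computing BFS distances from A to all cells:
Furthest cell: (8, 2)
Distance: 34 steps

Path from A to the furthest cell:

┌─────┬───────────┐
│A    │           │
│ ╶─┐ │ ┌─┬───╴ ╷ │
│↓  │ │ │ │     │ │
│ ╷ └─┘ │ │ ╷ ┌─┴─┤
│↓│     │ │ │ │   │
│ └─┬───┘ │ ├─┘ ┌─┤
│↳ ↓│↱ → ↓│ │   │ │
├─┐ ╵ ┌─┐ │ ╵ ┌─┘ │
│ │↳ ↑│ │↓│   │   │
│ └─┬─┘ │ └─┬─┘ ╶─┤
│↓ ↰│↓ ↰│↳ ↓│     │
│ ╷ │ ╷ ├─╴ │ ╶─┐ │
│↓│↑│↓│↑│↓ ↲│   │ │
│ │ ╵ │ │ ╶─┼───┘ │
│↓│↑ ↲│↑│↳ ↓│     │
│ └───┤ └─╴ ╵ ┌─╴ │
│↳ → B│↑ ← ↲  │   │
└─────┴───────┴───┘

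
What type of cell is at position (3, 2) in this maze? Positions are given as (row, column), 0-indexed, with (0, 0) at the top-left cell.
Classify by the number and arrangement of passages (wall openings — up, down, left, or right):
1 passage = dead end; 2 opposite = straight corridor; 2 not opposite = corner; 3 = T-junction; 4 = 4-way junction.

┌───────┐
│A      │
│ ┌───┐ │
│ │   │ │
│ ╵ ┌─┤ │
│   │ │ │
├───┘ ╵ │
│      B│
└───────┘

Checking cell at (3, 2):
Number of passages: 3
Cell type: T-junction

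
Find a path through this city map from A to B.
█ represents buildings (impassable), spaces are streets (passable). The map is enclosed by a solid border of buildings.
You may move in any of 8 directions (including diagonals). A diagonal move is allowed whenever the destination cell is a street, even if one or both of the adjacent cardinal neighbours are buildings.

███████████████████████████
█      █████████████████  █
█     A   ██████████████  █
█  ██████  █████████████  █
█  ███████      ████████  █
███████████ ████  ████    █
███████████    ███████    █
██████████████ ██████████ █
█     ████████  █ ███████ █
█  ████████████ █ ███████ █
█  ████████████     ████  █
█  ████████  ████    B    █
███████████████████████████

Finding the shortest path from A to B:
Movement: 8-directional
Path length: 16 steps
Directions: right → right → down-right → down-right → down-right → down-right → right → down-right → down → down-right → down-right → right → right → right → down-right → right

Solution:

███████████████████████████
█      █████████████████  █
█     A→↘ ██████████████  █
█  ██████↘ █████████████  █
█  ███████↘     ████████  █
███████████↘████  ████    █
███████████ →↘ ███████    █
██████████████↓██████████ █
█     ████████↘ █ ███████ █
█  ████████████↘█ ███████ █
█  ████████████ →→→↘████  █
█  ████████  ████   →B    █
███████████████████████████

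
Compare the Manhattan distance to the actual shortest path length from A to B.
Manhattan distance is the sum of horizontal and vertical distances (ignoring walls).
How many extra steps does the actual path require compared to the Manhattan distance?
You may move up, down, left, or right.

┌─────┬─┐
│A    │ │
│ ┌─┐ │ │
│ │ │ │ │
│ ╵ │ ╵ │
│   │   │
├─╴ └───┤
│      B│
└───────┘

Manhattan distance: |3 - 0| + |3 - 0| = 6
Actual path length: 6
Extra steps: 6 - 6 = 0

Solution:

┌─────┬─┐
│A    │ │
│ ┌─┐ │ │
│↓│ │ │ │
│ ╵ │ ╵ │
│↳ ↓│   │
├─╴ └───┤
│  ↳ → B│
└───────┘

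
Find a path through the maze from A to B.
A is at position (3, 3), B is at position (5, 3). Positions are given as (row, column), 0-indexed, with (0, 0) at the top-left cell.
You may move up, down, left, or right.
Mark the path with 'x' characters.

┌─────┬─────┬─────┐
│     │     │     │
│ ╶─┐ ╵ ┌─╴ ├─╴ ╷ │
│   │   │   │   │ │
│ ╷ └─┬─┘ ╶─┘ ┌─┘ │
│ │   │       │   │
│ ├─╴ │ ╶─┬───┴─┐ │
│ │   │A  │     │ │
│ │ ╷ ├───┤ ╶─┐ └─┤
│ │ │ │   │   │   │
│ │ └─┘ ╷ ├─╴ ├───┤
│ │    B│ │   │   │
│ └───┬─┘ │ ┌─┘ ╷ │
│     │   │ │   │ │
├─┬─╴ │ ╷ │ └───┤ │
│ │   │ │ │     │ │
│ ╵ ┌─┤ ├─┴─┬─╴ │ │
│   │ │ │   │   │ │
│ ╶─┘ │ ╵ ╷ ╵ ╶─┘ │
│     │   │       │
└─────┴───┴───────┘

Finding the shortest path from (3, 3) to (5, 3):
Path length: 22 steps
Directions: up → right → up → right → up → left → left → down → left → up → left → left → down → right → down → right → down → left → down → down → right → right

Solution:

┌─────┬─────┬─────┐
│x x x│x x x│     │
│ ╶─┐ ╵ ┌─╴ ├─╴ ╷ │
│x x│x x│x x│   │ │
│ ╷ └─┬─┘ ╶─┘ ┌─┘ │
│ │x x│x x    │   │
│ ├─╴ │ ╶─┬───┴─┐ │
│ │x x│A  │     │ │
│ │ ╷ ├───┤ ╶─┐ └─┤
│ │x│ │   │   │   │
│ │ └─┘ ╷ ├─╴ ├───┤
│ │x x B│ │   │   │
│ └───┬─┘ │ ┌─┘ ╷ │
│     │   │ │   │ │
├─┬─╴ │ ╷ │ └───┤ │
│ │   │ │ │     │ │
│ ╵ ┌─┤ ├─┴─┬─╴ │ │
│   │ │ │   │   │ │
│ ╶─┘ │ ╵ ╷ ╵ ╶─┘ │
│     │   │       │
└─────┴───┴───────┘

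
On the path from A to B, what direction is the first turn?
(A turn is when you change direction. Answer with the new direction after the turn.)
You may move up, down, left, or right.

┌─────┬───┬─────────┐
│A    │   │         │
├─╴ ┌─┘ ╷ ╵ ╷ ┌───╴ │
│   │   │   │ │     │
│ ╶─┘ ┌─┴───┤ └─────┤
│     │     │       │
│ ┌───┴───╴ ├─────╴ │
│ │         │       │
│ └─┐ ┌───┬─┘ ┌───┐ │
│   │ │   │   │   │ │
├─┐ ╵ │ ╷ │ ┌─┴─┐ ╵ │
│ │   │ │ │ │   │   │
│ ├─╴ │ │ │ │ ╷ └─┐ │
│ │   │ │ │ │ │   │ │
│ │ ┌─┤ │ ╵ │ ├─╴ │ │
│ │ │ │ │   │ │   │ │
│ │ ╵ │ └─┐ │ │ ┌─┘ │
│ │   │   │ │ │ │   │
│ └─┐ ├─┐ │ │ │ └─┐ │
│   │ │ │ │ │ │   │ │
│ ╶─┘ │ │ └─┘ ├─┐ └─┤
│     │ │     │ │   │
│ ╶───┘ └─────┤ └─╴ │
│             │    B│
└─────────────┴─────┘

Directions: right, down, left, down, right, right, up, right, up, right, down, right, up, right, down, down, right, right, right, down, left, left, left, down, left, down, down, down, left, up, up, up, left, down, down, down, down, right, down, down, right, right, up, up, up, up, up, right, down, right, down, left, down, down, right, down, right, down
First turn direction: down

Solution:

┌─────┬───┬─────────┐
│A ↓  │↱ ↓│↱ ↓      │
├─╴ ┌─┘ ╷ ╵ ╷ ┌───╴ │
│↓ ↲│↱ ↑│↳ ↑│↓│     │
│ ╶─┘ ┌─┴───┤ └─────┤
│↳ → ↑│     │↳ → → ↓│
│ ┌───┴───╴ ├─────╴ │
│ │         │↓ ← ← ↲│
│ └─┐ ┌───┬─┘ ┌───┐ │
│   │ │↓ ↰│↓ ↲│   │ │
├─┐ ╵ │ ╷ │ ┌─┴─┐ ╵ │
│ │   │↓│↑│↓│↱ ↓│   │
│ ├─╴ │ │ │ │ ╷ └─┐ │
│ │   │↓│↑│↓│↑│↳ ↓│ │
│ │ ┌─┤ │ ╵ │ ├─╴ │ │
│ │ │ │↓│↑ ↲│↑│↓ ↲│ │
│ │ ╵ │ └─┐ │ │ ┌─┘ │
│ │   │↳ ↓│ │↑│↓│   │
│ └─┐ ├─┐ │ │ │ └─┐ │
│   │ │ │↓│ │↑│↳ ↓│ │
│ ╶─┘ │ │ └─┘ ├─┐ └─┤
│     │ │↳ → ↑│ │↳ ↓│
│ ╶───┘ └─────┤ └─╴ │
│             │    B│
└─────────────┴─────┘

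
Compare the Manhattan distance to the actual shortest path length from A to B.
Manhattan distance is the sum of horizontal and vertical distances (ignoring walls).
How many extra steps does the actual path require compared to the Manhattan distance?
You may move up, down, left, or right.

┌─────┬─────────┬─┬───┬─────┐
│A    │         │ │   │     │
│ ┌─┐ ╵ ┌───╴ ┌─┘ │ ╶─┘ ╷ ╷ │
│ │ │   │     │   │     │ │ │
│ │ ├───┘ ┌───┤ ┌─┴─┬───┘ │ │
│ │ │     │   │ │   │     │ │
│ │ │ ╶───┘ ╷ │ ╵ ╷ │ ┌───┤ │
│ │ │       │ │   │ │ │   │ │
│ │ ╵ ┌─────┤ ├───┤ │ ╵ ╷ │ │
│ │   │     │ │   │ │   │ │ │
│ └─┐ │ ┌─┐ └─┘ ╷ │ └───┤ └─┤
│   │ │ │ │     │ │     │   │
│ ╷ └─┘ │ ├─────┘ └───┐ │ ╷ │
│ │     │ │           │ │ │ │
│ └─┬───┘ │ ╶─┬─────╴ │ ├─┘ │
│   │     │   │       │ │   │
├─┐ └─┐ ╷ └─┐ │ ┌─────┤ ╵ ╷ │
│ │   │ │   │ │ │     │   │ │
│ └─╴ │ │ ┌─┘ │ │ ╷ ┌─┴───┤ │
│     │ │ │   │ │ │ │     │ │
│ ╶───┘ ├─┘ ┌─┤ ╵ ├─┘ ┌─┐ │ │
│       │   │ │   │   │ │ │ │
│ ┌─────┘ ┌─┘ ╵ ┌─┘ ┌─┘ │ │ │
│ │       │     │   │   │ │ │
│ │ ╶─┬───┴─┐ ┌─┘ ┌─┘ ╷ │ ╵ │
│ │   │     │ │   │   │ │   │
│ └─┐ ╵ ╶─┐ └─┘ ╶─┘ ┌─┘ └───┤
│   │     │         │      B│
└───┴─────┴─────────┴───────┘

Manhattan distance: |13 - 0| + |13 - 0| = 26
Actual path length: 54
Extra steps: 54 - 26 = 28

Solution:

┌─────┬─────────┬─┬───┬─────┐
│A    │         │ │   │     │
│ ┌─┐ ╵ ┌───╴ ┌─┘ │ ╶─┘ ╷ ╷ │
│↓│ │   │     │   │     │ │ │
│ │ ├───┘ ┌───┤ ┌─┴─┬───┘ │ │
│↓│ │     │   │ │   │     │ │
│ │ │ ╶───┘ ╷ │ ╵ ╷ │ ┌───┤ │
│↓│ │       │ │   │ │ │   │ │
│ │ ╵ ┌─────┤ ├───┤ │ ╵ ╷ │ │
│↓│   │↱ → ↓│ │↱ ↓│ │   │ │ │
│ └─┐ │ ┌─┐ └─┘ ╷ │ └───┤ └─┤
│↳ ↓│ │↑│ │↳ → ↑│↓│     │   │
│ ╷ └─┘ │ ├─────┘ └───┐ │ ╷ │
│ │↳ → ↑│ │↓ ← ← ↲    │ │ │ │
│ └─┬───┘ │ ╶─┬─────╴ │ ├─┘ │
│   │     │↳ ↓│       │ │   │
├─┐ └─┐ ╷ └─┐ │ ┌─────┤ ╵ ╷ │
│ │   │ │   │↓│ │     │   │ │
│ └─╴ │ │ ┌─┘ │ │ ╷ ┌─┴───┤ │
│     │ │ │↓ ↲│ │ │ │     │ │
│ ╶───┘ ├─┘ ┌─┤ ╵ ├─┘ ┌─┐ │ │
│       │↓ ↲│ │   │   │ │ │ │
│ ┌─────┘ ┌─┘ ╵ ┌─┘ ┌─┘ │ │ │
│ │↓ ← ← ↲│     │   │↱ ↓│ │ │
│ │ ╶─┬───┴─┐ ┌─┘ ┌─┘ ╷ │ ╵ │
│ │↳ ↓│↱ → ↓│ │   │↱ ↑│↓│   │
│ └─┐ ╵ ╶─┐ └─┘ ╶─┘ ┌─┘ └───┤
│   │↳ ↑  │↳ → → → ↑│  ↳ → B│
└───┴─────┴─────────┴───────┘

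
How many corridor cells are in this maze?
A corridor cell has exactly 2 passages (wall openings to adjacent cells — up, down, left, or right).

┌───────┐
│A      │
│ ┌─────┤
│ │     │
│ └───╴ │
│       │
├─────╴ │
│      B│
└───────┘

Counting cells with exactly 2 passages:
Total corridor cells: 12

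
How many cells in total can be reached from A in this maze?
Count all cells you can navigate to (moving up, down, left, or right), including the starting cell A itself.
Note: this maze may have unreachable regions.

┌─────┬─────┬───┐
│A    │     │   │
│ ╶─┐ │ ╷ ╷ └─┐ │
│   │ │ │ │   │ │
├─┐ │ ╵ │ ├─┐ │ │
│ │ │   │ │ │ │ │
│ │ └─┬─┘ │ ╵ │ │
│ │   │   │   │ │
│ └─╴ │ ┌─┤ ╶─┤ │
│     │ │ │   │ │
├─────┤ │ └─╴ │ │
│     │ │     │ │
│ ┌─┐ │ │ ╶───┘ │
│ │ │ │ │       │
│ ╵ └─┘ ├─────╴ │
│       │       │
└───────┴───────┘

Using BFS/flood-fill to find all reachable cells from A:
Maze size: 8 × 8 = 64 total cells
All cells are reachable — the maze is fully connected.
Reachable cells: 64

Reachable region (· marks reachable cells):

┌─────┬─────┬───┐
│A · ·│· · ·│· ·│
│ ╶─┐ │ ╷ ╷ └─┐ │
│· ·│·│·│·│· ·│·│
├─┐ │ ╵ │ ├─┐ │ │
│·│·│· ·│·│·│·│·│
│ │ └─┬─┘ │ ╵ │ │
│·│· ·│· ·│· ·│·│
│ └─╴ │ ┌─┤ ╶─┤ │
│· · ·│·│·│· ·│·│
├─────┤ │ └─╴ │ │
│· · ·│·│· · ·│·│
│ ┌─┐ │ │ ╶───┘ │
│·│·│·│·│· · · ·│
│ ╵ └─┘ ├─────╴ │
│· · · ·│· · · ·│
└───────┴───────┘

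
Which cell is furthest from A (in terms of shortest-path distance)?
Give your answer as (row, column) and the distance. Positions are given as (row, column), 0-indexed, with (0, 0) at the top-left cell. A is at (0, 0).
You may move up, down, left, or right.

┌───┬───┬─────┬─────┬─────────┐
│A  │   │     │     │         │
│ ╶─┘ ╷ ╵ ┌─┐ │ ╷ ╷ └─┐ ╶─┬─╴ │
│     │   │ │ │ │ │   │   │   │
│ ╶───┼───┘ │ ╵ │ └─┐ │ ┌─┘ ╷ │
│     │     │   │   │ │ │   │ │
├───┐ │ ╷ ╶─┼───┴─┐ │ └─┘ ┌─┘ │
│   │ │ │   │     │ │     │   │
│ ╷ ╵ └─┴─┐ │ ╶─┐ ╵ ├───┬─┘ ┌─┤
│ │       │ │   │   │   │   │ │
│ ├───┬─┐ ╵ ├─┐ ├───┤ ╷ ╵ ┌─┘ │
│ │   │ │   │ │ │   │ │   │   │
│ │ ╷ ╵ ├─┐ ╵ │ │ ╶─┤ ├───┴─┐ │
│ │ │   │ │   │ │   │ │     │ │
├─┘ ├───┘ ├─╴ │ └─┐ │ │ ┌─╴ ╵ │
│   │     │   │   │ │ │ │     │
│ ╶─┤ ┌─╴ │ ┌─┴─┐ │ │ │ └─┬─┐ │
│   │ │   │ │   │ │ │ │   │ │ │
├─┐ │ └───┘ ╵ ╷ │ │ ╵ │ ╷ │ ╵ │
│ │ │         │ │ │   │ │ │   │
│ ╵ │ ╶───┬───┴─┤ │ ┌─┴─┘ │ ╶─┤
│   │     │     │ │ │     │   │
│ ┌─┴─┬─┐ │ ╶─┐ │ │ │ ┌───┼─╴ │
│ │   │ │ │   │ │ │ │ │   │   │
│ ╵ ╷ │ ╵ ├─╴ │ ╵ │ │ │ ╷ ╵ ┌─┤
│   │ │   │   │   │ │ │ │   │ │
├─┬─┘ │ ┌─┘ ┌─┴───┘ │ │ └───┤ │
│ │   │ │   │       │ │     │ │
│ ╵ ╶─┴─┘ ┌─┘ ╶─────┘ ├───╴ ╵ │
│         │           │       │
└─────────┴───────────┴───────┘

Computing BFS distances from A to all cells:
Furthest cell: (12, 14)
Distance: 88 steps

Path from A to the furthest cell:

┌───┬───┬─────┬─────┬─────────┐
│A  │↱ ↓│↱ → ↓│↱ → ↓│         │
│ ╶─┘ ╷ ╵ ┌─┐ │ ╷ ╷ └─┐ ╶─┬─╴ │
│↳ → ↑│↳ ↑│ │↓│↑│ │↳ ↓│   │↱ ↓│
│ ╶───┼───┘ │ ╵ │ └─┐ │ ┌─┘ ╷ │
│     │     │↳ ↑│   │↓│ │↱ ↑│↓│
├───┐ │ ╷ ╶─┼───┴─┐ │ └─┘ ┌─┘ │
│   │ │ │   │     │ │↳ → ↑│↓ ↲│
│ ╷ ╵ └─┴─┐ │ ╶─┐ ╵ ├───┬─┘ ┌─┤
│ │       │ │   │   │↓ ↰│↓ ↲│ │
│ ├───┬─┐ ╵ ├─┐ ├───┤ ╷ ╵ ┌─┘ │
│ │   │ │   │ │ │   │↓│↑ ↲│   │
│ │ ╷ ╵ ├─┐ ╵ │ │ ╶─┤ ├───┴─┐ │
│ │ │   │ │   │ │   │↓│↱ → ↓│ │
├─┘ ├───┘ ├─╴ │ └─┐ │ │ ┌─╴ ╵ │
│   │     │   │   │ │↓│↑│  ↳ ↓│
│ ╶─┤ ┌─╴ │ ┌─┴─┐ │ │ │ └─┬─┐ │
│   │ │   │ │   │ │ │↓│↑ ↰│ │↓│
├─┐ │ └───┘ ╵ ╷ │ │ ╵ │ ╷ │ ╵ │
│ │ │         │ │ │↓ ↲│ │↑│↓ ↲│
│ ╵ │ ╶───┬───┴─┤ │ ┌─┴─┘ │ ╶─┤
│   │     │     │ │↓│↱ → ↑│↳ ↓│
│ ┌─┴─┬─┐ │ ╶─┐ │ │ │ ┌───┼─╴ │
│ │   │ │ │   │ │ │↓│↑│↓ ↰│↓ ↲│
│ ╵ ╷ │ ╵ ├─╴ │ ╵ │ │ │ ╷ ╵ ┌─┤
│   │ │   │   │   │↓│↑│↓│↑ ↲│B│
├─┬─┘ │ ┌─┘ ┌─┴───┘ │ │ └───┤ │
│ │   │ │   │↓ ← ← ↲│↑│↳ → ↓│↑│
│ ╵ ╶─┴─┘ ┌─┘ ╶─────┘ ├───╴ ╵ │
│         │  ↳ → → → ↑│    ↳ ↑│
└─────────┴───────────┴───────┘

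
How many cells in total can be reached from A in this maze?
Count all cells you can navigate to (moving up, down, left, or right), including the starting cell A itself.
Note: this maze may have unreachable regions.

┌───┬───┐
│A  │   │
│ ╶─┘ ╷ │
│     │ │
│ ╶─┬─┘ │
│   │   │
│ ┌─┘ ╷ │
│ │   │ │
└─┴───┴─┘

Using BFS/flood-fill to find all reachable cells from A:
Maze size: 4 × 4 = 16 total cells
All cells are reachable — the maze is fully connected.
Reachable cells: 16

Reachable region (· marks reachable cells):

┌───┬───┐
│A ·│· ·│
│ ╶─┘ ╷ │
│· · ·│·│
│ ╶─┬─┘ │
│· ·│· ·│
│ ┌─┘ ╷ │
│·│· ·│·│
└─┴───┴─┘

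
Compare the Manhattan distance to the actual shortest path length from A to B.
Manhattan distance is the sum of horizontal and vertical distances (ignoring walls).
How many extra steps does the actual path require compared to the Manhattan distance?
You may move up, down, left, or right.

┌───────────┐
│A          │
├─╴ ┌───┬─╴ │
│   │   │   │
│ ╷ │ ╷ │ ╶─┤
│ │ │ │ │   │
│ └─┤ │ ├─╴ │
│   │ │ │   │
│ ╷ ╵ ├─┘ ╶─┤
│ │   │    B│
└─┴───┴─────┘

Manhattan distance: |4 - 0| + |5 - 0| = 9
Actual path length: 13
Extra steps: 13 - 9 = 4

Solution:

┌───────────┐
│A → → → → ↓│
├─╴ ┌───┬─╴ │
│   │   │↓ ↲│
│ ╷ │ ╷ │ ╶─┤
│ │ │ │ │↳ ↓│
│ └─┤ │ ├─╴ │
│   │ │ │↓ ↲│
│ ╷ ╵ ├─┘ ╶─┤
│ │   │  ↳ B│
└─┴───┴─────┘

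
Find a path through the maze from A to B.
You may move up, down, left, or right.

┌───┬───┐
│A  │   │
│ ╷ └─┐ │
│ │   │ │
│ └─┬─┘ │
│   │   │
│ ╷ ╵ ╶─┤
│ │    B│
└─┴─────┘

Finding the shortest path through the maze:
Path length: 6 steps
Directions: down → down → right → down → right → right

Solution:

┌───┬───┐
│A  │   │
│ ╷ └─┐ │
│↓│   │ │
│ └─┬─┘ │
│↳ ↓│   │
│ ╷ ╵ ╶─┤
│ │↳ → B│
└─┴─────┘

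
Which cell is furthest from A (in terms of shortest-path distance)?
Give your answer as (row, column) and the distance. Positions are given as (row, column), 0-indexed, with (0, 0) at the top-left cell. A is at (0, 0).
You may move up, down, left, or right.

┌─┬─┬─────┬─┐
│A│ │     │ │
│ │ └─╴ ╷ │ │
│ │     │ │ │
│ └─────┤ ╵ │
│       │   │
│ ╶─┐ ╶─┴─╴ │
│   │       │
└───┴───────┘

Computing BFS distances from A to all cells:
Furthest cell: (0, 1)
Distance: 17 steps

Path from A to the furthest cell:

┌─┬─┬─────┬─┐
│A│B│  ↓ ↰│ │
│ │ └─╴ ╷ │ │
│↓│↑ ← ↲│↑│ │
│ └─────┤ ╵ │
│↳ → ↓  │↑ ↰│
│ ╶─┐ ╶─┴─╴ │
│   │↳ → → ↑│
└───┴───────┘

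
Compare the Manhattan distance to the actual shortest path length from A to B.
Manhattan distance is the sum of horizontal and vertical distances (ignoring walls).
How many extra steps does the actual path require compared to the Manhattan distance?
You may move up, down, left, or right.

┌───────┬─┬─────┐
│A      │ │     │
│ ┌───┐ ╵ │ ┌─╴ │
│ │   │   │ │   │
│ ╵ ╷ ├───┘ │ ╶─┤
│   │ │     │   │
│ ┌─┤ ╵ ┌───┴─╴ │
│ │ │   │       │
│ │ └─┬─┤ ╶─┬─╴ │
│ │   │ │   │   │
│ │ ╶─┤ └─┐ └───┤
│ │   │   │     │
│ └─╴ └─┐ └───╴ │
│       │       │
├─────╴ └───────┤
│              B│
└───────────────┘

Manhattan distance: |7 - 0| + |7 - 0| = 14
Actual path length: 14
Extra steps: 14 - 14 = 0

Solution:

┌───────┬─┬─────┐
│A      │ │     │
│ ┌───┐ ╵ │ ┌─╴ │
│↓│   │   │ │   │
│ ╵ ╷ ├───┘ │ ╶─┤
│↓  │ │     │   │
│ ┌─┤ ╵ ┌───┴─╴ │
│↓│ │   │       │
│ │ └─┬─┤ ╶─┬─╴ │
│↓│   │ │   │   │
│ │ ╶─┤ └─┐ └───┤
│↓│   │   │     │
│ └─╴ └─┐ └───╴ │
│↳ → → ↓│       │
├─────╴ └───────┤
│      ↳ → → → B│
└───────────────┘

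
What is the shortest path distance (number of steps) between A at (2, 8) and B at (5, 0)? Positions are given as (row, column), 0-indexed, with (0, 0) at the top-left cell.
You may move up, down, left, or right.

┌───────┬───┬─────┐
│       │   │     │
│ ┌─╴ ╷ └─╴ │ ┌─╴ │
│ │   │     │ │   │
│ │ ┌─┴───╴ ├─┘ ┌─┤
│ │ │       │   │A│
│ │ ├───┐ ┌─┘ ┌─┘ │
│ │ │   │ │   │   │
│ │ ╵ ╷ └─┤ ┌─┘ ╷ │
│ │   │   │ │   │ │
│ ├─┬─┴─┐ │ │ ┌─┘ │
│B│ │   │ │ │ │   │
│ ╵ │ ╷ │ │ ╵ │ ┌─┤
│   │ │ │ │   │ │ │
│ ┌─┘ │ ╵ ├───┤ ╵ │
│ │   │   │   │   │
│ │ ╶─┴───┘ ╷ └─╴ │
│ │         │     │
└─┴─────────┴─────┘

Finding path from (2, 8) to (5, 0):
Path: (2,8) → (3,8) → (4,8) → (5,8) → (5,7) → (6,7) → (7,7) → (7,8) → (8,8) → (8,7) → (8,6) → (7,6) → (7,5) → (8,5) → (8,4) → (8,3) → (8,2) → (8,1) → (7,1) → (7,2) → (6,2) → (5,2) → (5,3) → (6,3) → (7,3) → (7,4) → (6,4) → (5,4) → (4,4) → (4,3) → (3,3) → (3,2) → (4,2) → (4,1) → (3,1) → (2,1) → (1,1) → (1,2) → (0,2) → (0,1) → (0,0) → (1,0) → (2,0) → (3,0) → (4,0) → (5,0)
Distance: 45 steps

Solution:

┌───────┬───┬─────┐
│↓ ← ↰  │   │     │
│ ┌─╴ ╷ └─╴ │ ┌─╴ │
│↓│↱ ↑│     │ │   │
│ │ ┌─┴───╴ ├─┘ ┌─┤
│↓│↑│       │   │A│
│ │ ├───┐ ┌─┘ ┌─┘ │
│↓│↑│↓ ↰│ │   │  ↓│
│ │ ╵ ╷ └─┤ ┌─┘ ╷ │
│↓│↑ ↲│↑ ↰│ │   │↓│
│ ├─┬─┴─┐ │ │ ┌─┘ │
│B│ │↱ ↓│↑│ │ │↓ ↲│
│ ╵ │ ╷ │ │ ╵ │ ┌─┤
│   │↑│↓│↑│   │↓│ │
│ ┌─┘ │ ╵ ├───┤ ╵ │
│ │↱ ↑│↳ ↑│↓ ↰│↳ ↓│
│ │ ╶─┴───┘ ╷ └─╴ │
│ │↑ ← ← ← ↲│↑ ← ↲│
└─┴─────────┴─────┘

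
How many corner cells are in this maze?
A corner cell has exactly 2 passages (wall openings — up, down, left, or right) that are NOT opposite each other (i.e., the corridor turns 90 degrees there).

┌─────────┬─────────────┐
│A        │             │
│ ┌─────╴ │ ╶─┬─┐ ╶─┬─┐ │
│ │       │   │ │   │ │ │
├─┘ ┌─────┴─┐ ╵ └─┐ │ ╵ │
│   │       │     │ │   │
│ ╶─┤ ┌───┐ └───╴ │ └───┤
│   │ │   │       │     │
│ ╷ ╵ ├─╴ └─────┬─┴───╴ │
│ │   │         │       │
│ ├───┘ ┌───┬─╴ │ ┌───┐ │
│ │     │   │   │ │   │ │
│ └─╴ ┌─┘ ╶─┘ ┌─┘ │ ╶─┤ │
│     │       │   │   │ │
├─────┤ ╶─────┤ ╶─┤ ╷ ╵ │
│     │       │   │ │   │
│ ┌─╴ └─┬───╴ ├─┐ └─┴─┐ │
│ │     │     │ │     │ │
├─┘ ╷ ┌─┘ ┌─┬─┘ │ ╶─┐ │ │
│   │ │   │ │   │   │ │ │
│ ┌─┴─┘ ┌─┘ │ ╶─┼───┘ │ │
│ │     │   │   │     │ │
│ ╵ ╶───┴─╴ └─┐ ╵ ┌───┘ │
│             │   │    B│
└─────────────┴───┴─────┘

Counting corner cells (2 non-opposite passages):
Total corners: 69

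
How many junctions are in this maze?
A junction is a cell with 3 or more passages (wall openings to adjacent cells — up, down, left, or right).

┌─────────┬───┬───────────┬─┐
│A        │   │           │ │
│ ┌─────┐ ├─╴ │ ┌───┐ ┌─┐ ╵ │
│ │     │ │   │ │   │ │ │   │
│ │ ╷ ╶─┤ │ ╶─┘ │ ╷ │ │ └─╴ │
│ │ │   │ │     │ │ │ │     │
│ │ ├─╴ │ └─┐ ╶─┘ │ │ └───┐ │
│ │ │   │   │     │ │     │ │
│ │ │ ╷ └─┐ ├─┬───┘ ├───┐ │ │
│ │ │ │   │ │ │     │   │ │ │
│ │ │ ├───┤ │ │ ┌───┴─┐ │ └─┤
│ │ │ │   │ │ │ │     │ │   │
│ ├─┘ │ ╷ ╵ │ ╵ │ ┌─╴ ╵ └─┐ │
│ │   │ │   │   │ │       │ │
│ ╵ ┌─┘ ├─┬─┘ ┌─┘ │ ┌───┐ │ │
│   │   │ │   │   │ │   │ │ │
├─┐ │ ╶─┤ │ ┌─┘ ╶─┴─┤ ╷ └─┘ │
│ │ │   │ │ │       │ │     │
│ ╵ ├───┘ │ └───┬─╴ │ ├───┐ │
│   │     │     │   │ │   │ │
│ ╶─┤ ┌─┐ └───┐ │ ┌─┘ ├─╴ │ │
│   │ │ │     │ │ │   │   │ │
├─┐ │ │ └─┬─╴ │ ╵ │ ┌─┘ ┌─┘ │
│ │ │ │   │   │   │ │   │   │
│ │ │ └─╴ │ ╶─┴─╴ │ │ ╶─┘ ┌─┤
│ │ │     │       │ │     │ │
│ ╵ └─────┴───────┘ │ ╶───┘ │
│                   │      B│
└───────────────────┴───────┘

Checking each cell for number of passages:

Junctions found (3+ passages):
  (0, 10): 3 passages
  (1, 2): 3 passages
  (1, 13): 3 passages
  (2, 6): 3 passages
  (2, 13): 3 passages
  (3, 3): 3 passages
  (6, 6): 3 passages
  (6, 10): 3 passages
  (6, 11): 3 passages
  (7, 1): 3 passages
  (8, 7): 3 passages
  (8, 13): 3 passages
  (9, 0): 3 passages
  (9, 4): 3 passages
  (11, 8): 3 passages
  (12, 10): 3 passages
  (13, 1): 3 passages
Total junctions: 17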